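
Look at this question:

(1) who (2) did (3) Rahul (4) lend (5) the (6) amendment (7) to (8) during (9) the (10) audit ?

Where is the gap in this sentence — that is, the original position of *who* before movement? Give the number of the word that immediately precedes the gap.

7

In situ: Rahul did lend the amendment to who during the audit.
The filler 'who' is interpreted as the object of the preposition 'to' (recipient of 'lend'). Wh-movement fronts it, leaving a gap right after 'to':
Who did Rahul lend the amendment to ___ during the audit?
'to' is word 7.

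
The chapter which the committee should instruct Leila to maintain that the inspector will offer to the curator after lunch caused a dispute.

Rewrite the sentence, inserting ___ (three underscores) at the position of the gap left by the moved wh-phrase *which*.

The chapter which the committee should instruct Leila to maintain that the inspector will offer ___ to the curator after lunch caused a dispute.

'which' is the direct object of 'offer'. The gap is right after 'offer'.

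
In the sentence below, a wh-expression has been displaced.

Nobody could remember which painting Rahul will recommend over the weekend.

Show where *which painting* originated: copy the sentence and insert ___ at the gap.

Nobody could remember which painting Rahul will recommend ___ over the weekend.

Pre-movement form: Rahul will recommend which painting over the weekend.
'which painting' functions as the direct object of 'recommend'. The gap is right after 'recommend'.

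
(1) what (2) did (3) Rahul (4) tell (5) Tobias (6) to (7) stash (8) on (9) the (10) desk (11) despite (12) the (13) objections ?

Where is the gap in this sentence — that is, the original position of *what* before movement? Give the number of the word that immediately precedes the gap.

7

Underlying clause: Rahul did tell Tobias to stash what on the desk despite the objections.
'what' is the direct object of 'stash'. It moves to the left edge, and the trace sits right after 'stash':
What did Rahul tell Tobias to stash ___ on the desk despite the objections?
'stash' is word 7.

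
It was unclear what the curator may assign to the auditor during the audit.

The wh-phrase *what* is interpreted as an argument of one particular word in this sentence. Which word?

Underlying clause: The curator may assign what to the auditor during the audit.
'what' is the direct object of 'assign'. It moves to the left edge, and the trace sits right after 'assign':
It was unclear what the curator may assign ___ to the auditor during the audit.

assign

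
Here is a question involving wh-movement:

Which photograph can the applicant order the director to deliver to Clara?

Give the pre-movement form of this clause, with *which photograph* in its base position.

'which photograph' functions as the direct object of 'deliver'. Fronting leaves a gap immediately after 'deliver':
Which photograph can the applicant order the director to deliver ___ to Clara?

The applicant can order the director to deliver which photograph to Clara.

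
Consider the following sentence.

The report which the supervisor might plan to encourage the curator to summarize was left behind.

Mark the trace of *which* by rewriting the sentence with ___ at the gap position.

'which' is the direct object of 'summarize'. The gap is right after 'summarize'.

The report which the supervisor might plan to encourage the curator to summarize ___ was left behind.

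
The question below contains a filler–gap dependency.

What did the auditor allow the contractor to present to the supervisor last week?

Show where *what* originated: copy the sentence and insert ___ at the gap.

What did the auditor allow the contractor to present ___ to the supervisor last week?

In situ: The auditor did allow the contractor to present what to the supervisor last week.
'what' is the direct object of 'present'. The gap is right after 'present'.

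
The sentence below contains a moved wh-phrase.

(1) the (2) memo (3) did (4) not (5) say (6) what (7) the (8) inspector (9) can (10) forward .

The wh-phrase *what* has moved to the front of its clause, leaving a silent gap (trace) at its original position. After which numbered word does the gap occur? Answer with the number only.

Pre-movement form: The inspector can forward what.
'what' functions as the direct object of 'forward'. Fronting leaves a gap immediately after 'forward':
The memo did not say what the inspector can forward ___.
'forward' is word 10.

10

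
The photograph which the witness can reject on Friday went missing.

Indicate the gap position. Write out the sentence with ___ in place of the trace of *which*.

'which' is the direct object of 'reject'. The gap is right after 'reject'.

The photograph which the witness can reject ___ on Friday went missing.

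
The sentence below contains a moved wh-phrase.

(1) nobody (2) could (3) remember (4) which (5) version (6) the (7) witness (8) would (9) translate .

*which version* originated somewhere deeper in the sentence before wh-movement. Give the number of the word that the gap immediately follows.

Underlying clause: The witness would translate which version.
'which version' functions as the direct object of 'translate'. Wh-movement fronts it, leaving a gap right after 'translate':
Nobody could remember which version the witness would translate ___.
'translate' is word 9.

9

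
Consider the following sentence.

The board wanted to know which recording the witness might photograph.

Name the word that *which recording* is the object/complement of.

Underlying clause: The witness might photograph which recording.
'which recording' functions as the direct object of 'photograph'. Wh-movement fronts it, leaving a gap right after 'photograph':
The board wanted to know which recording the witness might photograph ___.

photograph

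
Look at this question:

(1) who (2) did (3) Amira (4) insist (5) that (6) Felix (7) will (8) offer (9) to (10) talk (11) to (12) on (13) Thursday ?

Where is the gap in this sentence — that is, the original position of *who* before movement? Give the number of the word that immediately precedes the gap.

11

Pre-movement form: Amira did insist that Felix will offer to talk to who on Thursday.
The filler 'who' is interpreted as the object of the preposition 'to'. Fronting leaves a gap immediately after 'to':
Who did Amira insist that Felix will offer to talk to ___ on Thursday?
'to' is word 11.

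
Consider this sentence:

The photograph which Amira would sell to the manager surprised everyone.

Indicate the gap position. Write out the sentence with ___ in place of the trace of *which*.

The photograph which Amira would sell ___ to the manager surprised everyone.

'which' is the direct object of 'sell'. The gap is right after 'sell'.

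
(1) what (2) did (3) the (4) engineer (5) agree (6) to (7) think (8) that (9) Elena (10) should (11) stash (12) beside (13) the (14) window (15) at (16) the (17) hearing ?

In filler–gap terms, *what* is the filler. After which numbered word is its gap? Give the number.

Pre-movement form: The engineer did agree to think that Elena should stash what beside the window at the hearing.
The filler 'what' is interpreted as the direct object of 'stash'. Wh-movement fronts it, leaving a gap right after 'stash':
What did the engineer agree to think that Elena should stash ___ beside the window at the hearing?
'stash' is word 11.

11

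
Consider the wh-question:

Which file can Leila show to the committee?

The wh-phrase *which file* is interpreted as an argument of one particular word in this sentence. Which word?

Underlying clause: Leila can show which file to the committee.
'which file' functions as the direct object of 'show'. Fronting leaves a gap immediately after 'show':
Which file can Leila show ___ to the committee?

show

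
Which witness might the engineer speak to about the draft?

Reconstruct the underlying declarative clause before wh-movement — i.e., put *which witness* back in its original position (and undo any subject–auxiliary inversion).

The engineer might speak to which witness about the draft.

The filler 'which witness' is interpreted as the object of the preposition 'to'. It moves to the left edge, and the trace sits right after 'to':
Which witness might the engineer speak to ___ about the draft?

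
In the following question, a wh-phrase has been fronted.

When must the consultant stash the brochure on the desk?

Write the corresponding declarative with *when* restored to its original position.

The consultant must stash the brochure on the desk when.

'when' functions as the temporal adjunct. Wh-movement fronts it, leaving a gap right after 'desk':
When must the consultant stash the brochure on the desk ___?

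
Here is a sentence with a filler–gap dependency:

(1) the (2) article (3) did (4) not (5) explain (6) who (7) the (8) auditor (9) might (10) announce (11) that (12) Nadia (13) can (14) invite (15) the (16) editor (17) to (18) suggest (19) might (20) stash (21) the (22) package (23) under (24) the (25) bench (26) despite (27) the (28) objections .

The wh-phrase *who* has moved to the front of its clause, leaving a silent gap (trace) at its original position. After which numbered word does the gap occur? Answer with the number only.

Pre-movement form: The auditor might announce that Nadia can invite the editor to suggest who might stash the package under the bench despite the objections.
'who' is the subject of the clause embedded under 'suggest'. It moves to the left edge, and the trace sits right after 'suggest':
The article did not explain who the auditor might announce that Nadia can invite the editor to suggest ___ might stash the package under the bench despite the objections.
'suggest' is word 18.

18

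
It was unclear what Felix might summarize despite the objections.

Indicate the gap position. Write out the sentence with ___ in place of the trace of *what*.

It was unclear what Felix might summarize ___ despite the objections.

Underlying clause: Felix might summarize what despite the objections.
The filler 'what' is interpreted as the direct object of 'summarize'. The gap is right after 'summarize'.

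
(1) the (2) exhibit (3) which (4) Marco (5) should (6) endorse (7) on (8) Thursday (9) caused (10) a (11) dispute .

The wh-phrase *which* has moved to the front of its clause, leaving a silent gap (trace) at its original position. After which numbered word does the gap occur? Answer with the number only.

6

'which' functions as the direct object of 'endorse'. Wh-movement fronts it, leaving a gap right after 'endorse':
The exhibit which Marco should endorse ___ on Thursday caused a dispute.
'endorse' is word 6.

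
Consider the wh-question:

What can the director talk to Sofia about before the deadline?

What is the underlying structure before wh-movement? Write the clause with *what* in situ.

'what' is the object of the preposition 'about'. Wh-movement fronts it, leaving a gap right after 'about':
What can the director talk to Sofia about ___ before the deadline?

The director can talk to Sofia about what before the deadline.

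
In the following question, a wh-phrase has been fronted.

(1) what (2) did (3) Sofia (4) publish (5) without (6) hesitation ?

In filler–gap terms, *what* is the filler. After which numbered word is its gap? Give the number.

Pre-movement form: Sofia did publish what without hesitation.
'what' is the direct object of 'publish'. Fronting leaves a gap immediately after 'publish':
What did Sofia publish ___ without hesitation?
'publish' is word 4.

4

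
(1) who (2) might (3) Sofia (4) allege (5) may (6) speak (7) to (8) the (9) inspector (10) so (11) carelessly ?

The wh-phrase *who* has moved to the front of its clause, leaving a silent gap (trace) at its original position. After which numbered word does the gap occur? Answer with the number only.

4

Before movement: Sofia might allege who may speak to the inspector so carelessly.
'who' is the subject of the clause embedded under 'allege'. Wh-movement fronts it, leaving a gap right after 'allege':
Who might Sofia allege ___ may speak to the inspector so carelessly?
'allege' is word 4.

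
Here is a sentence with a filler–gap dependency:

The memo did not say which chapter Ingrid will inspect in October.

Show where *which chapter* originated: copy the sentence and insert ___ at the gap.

The memo did not say which chapter Ingrid will inspect ___ in October.

Before movement: Ingrid will inspect which chapter in October.
The filler 'which chapter' is interpreted as the direct object of 'inspect'. The gap is right after 'inspect'.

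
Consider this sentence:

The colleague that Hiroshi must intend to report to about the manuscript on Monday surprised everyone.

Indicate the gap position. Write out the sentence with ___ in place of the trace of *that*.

The colleague that Hiroshi must intend to report to ___ about the manuscript on Monday surprised everyone.

The filler 'that' is interpreted as the object of the preposition 'to'. The gap is right after 'to'.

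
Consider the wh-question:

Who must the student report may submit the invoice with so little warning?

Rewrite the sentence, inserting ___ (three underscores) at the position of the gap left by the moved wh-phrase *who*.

Before movement: The student must report who may submit the invoice with so little warning.
'who' is the subject of the clause embedded under 'report'. The gap is right after 'report'.

Who must the student report ___ may submit the invoice with so little warning?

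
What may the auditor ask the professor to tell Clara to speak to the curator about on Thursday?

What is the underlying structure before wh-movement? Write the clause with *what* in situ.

'what' functions as the object of the preposition 'about'. Fronting leaves a gap immediately after 'about':
What may the auditor ask the professor to tell Clara to speak to the curator about ___ on Thursday?

The auditor may ask the professor to tell Clara to speak to the curator about what on Thursday.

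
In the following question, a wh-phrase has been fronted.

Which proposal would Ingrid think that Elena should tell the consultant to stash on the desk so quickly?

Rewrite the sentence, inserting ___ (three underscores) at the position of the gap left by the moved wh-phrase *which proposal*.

Before movement: Ingrid would think that Elena should tell the consultant to stash which proposal on the desk so quickly.
'which proposal' functions as the direct object of 'stash'. The gap is right after 'stash'.

Which proposal would Ingrid think that Elena should tell the consultant to stash ___ on the desk so quickly?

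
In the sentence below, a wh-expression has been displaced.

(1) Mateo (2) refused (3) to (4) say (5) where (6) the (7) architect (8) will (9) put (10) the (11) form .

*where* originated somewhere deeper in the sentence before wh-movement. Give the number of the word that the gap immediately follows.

Before movement: The architect will put the form where.
'where' is the locative complement of 'put'. Fronting leaves a gap immediately after 'form':
Mateo refused to say where the architect will put the form ___.
'form' is word 11.

11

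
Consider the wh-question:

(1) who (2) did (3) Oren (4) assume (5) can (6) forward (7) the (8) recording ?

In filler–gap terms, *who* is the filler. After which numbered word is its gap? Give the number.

4

Underlying clause: Oren did assume who can forward the recording.
'who' functions as the subject of the clause embedded under 'assume'. Fronting leaves a gap immediately after 'assume':
Who did Oren assume ___ can forward the recording?
'assume' is word 4.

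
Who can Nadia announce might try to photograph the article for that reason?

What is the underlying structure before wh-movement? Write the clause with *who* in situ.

Nadia can announce who might try to photograph the article for that reason.

The filler 'who' is interpreted as the subject of the clause embedded under 'announce'. Wh-movement fronts it, leaving a gap right after 'announce':
Who can Nadia announce ___ might try to photograph the article for that reason?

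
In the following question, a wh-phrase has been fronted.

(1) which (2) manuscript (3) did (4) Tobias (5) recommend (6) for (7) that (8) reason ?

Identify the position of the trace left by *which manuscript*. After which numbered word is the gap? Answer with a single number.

Before movement: Tobias did recommend which manuscript for that reason.
'which manuscript' functions as the direct object of 'recommend'. Fronting leaves a gap immediately after 'recommend':
Which manuscript did Tobias recommend ___ for that reason?
'recommend' is word 5.

5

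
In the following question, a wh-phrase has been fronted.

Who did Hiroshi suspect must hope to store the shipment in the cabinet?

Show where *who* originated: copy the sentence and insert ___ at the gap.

Who did Hiroshi suspect ___ must hope to store the shipment in the cabinet?

In situ: Hiroshi did suspect who must hope to store the shipment in the cabinet.
'who' is the subject of the clause embedded under 'suspect'. The gap is right after 'suspect'.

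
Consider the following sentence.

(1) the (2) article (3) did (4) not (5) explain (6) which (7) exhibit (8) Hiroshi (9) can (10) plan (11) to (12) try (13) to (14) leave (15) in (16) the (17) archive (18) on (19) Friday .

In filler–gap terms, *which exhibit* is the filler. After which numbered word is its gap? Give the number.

14

In situ: Hiroshi can plan to try to leave which exhibit in the archive on Friday.
The filler 'which exhibit' is interpreted as the direct object of 'leave'. It moves to the left edge, and the trace sits right after 'leave':
The article did not explain which exhibit Hiroshi can plan to try to leave ___ in the archive on Friday.
'leave' is word 14.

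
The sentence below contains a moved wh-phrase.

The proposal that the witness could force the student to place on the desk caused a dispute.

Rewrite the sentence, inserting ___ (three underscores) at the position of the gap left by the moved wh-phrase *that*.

The proposal that the witness could force the student to place ___ on the desk caused a dispute.

'that' functions as the direct object of 'place'. The gap is right after 'place'.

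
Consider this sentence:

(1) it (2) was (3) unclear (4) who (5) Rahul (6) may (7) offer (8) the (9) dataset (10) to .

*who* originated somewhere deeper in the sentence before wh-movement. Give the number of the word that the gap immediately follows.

10

Underlying clause: Rahul may offer the dataset to who.
'who' functions as the object of the preposition 'to' (recipient of 'offer'). Fronting leaves a gap immediately after 'to':
It was unclear who Rahul may offer the dataset to ___.
'to' is word 10.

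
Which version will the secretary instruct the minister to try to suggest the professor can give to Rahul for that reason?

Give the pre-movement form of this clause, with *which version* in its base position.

The filler 'which version' is interpreted as the direct object of 'give'. Fronting leaves a gap immediately after 'give':
Which version will the secretary instruct the minister to try to suggest the professor can give ___ to Rahul for that reason?

The secretary will instruct the minister to try to suggest the professor can give which version to Rahul for that reason.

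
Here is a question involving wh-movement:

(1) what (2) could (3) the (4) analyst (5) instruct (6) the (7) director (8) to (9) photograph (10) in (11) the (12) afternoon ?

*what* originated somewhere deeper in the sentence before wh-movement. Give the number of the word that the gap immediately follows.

Before movement: The analyst could instruct the director to photograph what in the afternoon.
'what' is the direct object of 'photograph'. Fronting leaves a gap immediately after 'photograph':
What could the analyst instruct the director to photograph ___ in the afternoon?
'photograph' is word 9.

9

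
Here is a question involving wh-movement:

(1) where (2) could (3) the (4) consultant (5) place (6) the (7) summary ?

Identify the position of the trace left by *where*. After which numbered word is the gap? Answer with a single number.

7

Pre-movement form: The consultant could place the summary where.
The filler 'where' is interpreted as the locative complement of 'place'. Fronting leaves a gap immediately after 'summary':
Where could the consultant place the summary ___?
'summary' is word 7.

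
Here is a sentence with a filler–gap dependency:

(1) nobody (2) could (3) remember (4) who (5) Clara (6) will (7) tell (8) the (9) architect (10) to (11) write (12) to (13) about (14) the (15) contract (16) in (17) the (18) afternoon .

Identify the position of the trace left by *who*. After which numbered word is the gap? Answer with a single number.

In situ: Clara will tell the architect to write to who about the contract in the afternoon.
'who' functions as the object of the preposition 'to'. Fronting leaves a gap immediately after 'to':
Nobody could remember who Clara will tell the architect to write to ___ about the contract in the afternoon.
'to' is word 12.

12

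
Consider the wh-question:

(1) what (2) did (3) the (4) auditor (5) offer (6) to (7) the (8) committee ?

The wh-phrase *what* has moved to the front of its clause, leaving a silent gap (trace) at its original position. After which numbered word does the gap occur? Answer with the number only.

In situ: The auditor did offer what to the committee.
'what' is the direct object of 'offer'. It moves to the left edge, and the trace sits right after 'offer':
What did the auditor offer ___ to the committee?
'offer' is word 5.

5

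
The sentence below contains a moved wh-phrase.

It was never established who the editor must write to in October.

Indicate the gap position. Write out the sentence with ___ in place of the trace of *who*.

It was never established who the editor must write to ___ in October.

In situ: The editor must write to who in October.
'who' functions as the object of the preposition 'to'. The gap is right after 'to'.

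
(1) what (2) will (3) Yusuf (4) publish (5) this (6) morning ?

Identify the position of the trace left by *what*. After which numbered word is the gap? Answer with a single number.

In situ: Yusuf will publish what this morning.
'what' is the direct object of 'publish'. It moves to the left edge, and the trace sits right after 'publish':
What will Yusuf publish ___ this morning?
'publish' is word 4.

4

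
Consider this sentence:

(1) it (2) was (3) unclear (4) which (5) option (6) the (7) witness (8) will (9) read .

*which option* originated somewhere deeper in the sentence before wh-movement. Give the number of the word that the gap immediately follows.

9

Before movement: The witness will read which option.
'which option' functions as the direct object of 'read'. It moves to the left edge, and the trace sits right after 'read':
It was unclear which option the witness will read ___.
'read' is word 9.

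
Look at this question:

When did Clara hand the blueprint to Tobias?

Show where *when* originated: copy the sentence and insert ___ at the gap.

When did Clara hand the blueprint to Tobias ___?

Before movement: Clara did hand the blueprint to Tobias when.
'when' functions as the temporal adjunct. The gap is right after 'Tobias'.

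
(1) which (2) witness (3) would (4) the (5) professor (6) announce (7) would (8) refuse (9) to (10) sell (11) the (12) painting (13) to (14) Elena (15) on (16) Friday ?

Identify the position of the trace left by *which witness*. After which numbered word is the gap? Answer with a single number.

6

Pre-movement form: The professor would announce which witness would refuse to sell the painting to Elena on Friday.
The filler 'which witness' is interpreted as the subject of the clause embedded under 'announce'. Wh-movement fronts it, leaving a gap right after 'announce':
Which witness would the professor announce ___ would refuse to sell the painting to Elena on Friday?
'announce' is word 6.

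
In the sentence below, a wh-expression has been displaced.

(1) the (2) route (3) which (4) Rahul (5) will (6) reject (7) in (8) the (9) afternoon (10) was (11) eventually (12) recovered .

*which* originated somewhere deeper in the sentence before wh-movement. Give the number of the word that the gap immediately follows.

The filler 'which' is interpreted as the direct object of 'reject'. It moves to the left edge, and the trace sits right after 'reject':
The route which Rahul will reject ___ in the afternoon was eventually recovered.
'reject' is word 6.

6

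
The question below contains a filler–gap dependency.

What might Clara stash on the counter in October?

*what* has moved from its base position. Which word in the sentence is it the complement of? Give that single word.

stash

In situ: Clara might stash what on the counter in October.
The filler 'what' is interpreted as the direct object of 'stash'. It moves to the left edge, and the trace sits right after 'stash':
What might Clara stash ___ on the counter in October?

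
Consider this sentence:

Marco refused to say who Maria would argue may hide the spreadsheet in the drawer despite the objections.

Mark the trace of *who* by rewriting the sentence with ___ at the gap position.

Before movement: Maria would argue who may hide the spreadsheet in the drawer despite the objections.
The filler 'who' is interpreted as the subject of the clause embedded under 'argue'. The gap is right after 'argue'.

Marco refused to say who Maria would argue ___ may hide the spreadsheet in the drawer despite the objections.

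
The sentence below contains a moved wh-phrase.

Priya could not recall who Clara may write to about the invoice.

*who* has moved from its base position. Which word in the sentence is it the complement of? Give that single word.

Before movement: Clara may write to who about the invoice.
'who' is the object of the preposition 'to'. Fronting leaves a gap immediately after 'to':
Priya could not recall who Clara may write to ___ about the invoice.

to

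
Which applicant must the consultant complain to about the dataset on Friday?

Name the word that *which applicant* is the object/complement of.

to

Pre-movement form: The consultant must complain to which applicant about the dataset on Friday.
'which applicant' functions as the object of the preposition 'to'. Fronting leaves a gap immediately after 'to':
Which applicant must the consultant complain to ___ about the dataset on Friday?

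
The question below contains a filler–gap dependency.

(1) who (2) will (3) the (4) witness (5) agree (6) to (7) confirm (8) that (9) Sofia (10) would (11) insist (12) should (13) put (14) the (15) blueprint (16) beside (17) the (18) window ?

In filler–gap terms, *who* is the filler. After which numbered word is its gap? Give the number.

Before movement: The witness will agree to confirm that Sofia would insist who should put the blueprint beside the window.
'who' functions as the subject of the clause embedded under 'insist'. Fronting leaves a gap immediately after 'insist':
Who will the witness agree to confirm that Sofia would insist ___ should put the blueprint beside the window?
'insist' is word 11.

11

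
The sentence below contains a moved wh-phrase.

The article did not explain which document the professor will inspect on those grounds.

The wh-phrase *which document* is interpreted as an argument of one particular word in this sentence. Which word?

In situ: The professor will inspect which document on those grounds.
The filler 'which document' is interpreted as the direct object of 'inspect'. It moves to the left edge, and the trace sits right after 'inspect':
The article did not explain which document the professor will inspect ___ on those grounds.

inspect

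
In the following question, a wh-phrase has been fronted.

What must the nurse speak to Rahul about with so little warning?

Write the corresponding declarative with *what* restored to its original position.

The nurse must speak to Rahul about what with so little warning.

'what' is the object of the preposition 'about'. Wh-movement fronts it, leaving a gap right after 'about':
What must the nurse speak to Rahul about ___ with so little warning?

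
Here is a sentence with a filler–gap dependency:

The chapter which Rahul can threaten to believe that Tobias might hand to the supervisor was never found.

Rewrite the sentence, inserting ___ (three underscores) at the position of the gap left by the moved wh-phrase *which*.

The chapter which Rahul can threaten to believe that Tobias might hand ___ to the supervisor was never found.

'which' functions as the direct object of 'hand'. The gap is right after 'hand'.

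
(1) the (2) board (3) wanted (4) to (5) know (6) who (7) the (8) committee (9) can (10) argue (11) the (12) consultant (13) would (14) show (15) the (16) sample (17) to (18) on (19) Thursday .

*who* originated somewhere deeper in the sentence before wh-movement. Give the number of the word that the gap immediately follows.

17

Pre-movement form: The committee can argue the consultant would show the sample to who on Thursday.
'who' is the object of the preposition 'to' (recipient of 'show'). It moves to the left edge, and the trace sits right after 'to':
The board wanted to know who the committee can argue the consultant would show the sample to ___ on Thursday.
'to' is word 17.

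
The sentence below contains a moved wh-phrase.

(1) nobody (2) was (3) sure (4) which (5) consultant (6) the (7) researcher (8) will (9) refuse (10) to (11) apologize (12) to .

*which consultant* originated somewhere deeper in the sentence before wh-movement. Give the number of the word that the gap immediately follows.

In situ: The researcher will refuse to apologize to which consultant.
'which consultant' is the object of the preposition 'to'. Fronting leaves a gap immediately after 'to':
Nobody was sure which consultant the researcher will refuse to apologize to ___.
'to' is word 12.

12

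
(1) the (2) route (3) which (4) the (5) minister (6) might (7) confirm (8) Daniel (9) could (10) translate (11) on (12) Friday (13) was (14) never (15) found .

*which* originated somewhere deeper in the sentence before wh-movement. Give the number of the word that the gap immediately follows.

'which' is the direct object of 'translate'. Fronting leaves a gap immediately after 'translate':
The route which the minister might confirm Daniel could translate ___ on Friday was never found.
'translate' is word 10.

10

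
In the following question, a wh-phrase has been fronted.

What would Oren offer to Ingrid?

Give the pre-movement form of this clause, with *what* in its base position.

'what' is the direct object of 'offer'. Fronting leaves a gap immediately after 'offer':
What would Oren offer ___ to Ingrid?

Oren would offer what to Ingrid.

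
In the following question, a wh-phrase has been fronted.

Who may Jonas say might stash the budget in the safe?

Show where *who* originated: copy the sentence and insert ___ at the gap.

Pre-movement form: Jonas may say who might stash the budget in the safe.
The filler 'who' is interpreted as the subject of the clause embedded under 'say'. The gap is right after 'say'.

Who may Jonas say ___ might stash the budget in the safe?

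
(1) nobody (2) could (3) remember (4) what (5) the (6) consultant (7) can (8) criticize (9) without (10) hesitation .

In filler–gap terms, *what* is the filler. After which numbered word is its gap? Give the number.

Underlying clause: The consultant can criticize what without hesitation.
'what' functions as the direct object of 'criticize'. Wh-movement fronts it, leaving a gap right after 'criticize':
Nobody could remember what the consultant can criticize ___ without hesitation.
'criticize' is word 8.

8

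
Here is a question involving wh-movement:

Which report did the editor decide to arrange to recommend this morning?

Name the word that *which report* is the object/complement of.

Underlying clause: The editor did decide to arrange to recommend which report this morning.
The filler 'which report' is interpreted as the direct object of 'recommend'. Fronting leaves a gap immediately after 'recommend':
Which report did the editor decide to arrange to recommend ___ this morning?

recommend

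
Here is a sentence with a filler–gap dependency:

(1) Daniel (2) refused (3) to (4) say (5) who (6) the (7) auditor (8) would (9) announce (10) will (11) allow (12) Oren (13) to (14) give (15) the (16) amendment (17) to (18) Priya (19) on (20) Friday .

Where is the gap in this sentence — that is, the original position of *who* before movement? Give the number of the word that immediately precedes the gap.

Pre-movement form: The auditor would announce who will allow Oren to give the amendment to Priya on Friday.
'who' functions as the subject of the clause embedded under 'announce'. It moves to the left edge, and the trace sits right after 'announce':
Daniel refused to say who the auditor would announce ___ will allow Oren to give the amendment to Priya on Friday.
'announce' is word 9.

9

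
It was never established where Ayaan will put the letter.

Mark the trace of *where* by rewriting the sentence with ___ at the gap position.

It was never established where Ayaan will put the letter ___.

In situ: Ayaan will put the letter where.
The filler 'where' is interpreted as the locative complement of 'put'. The gap is right after 'letter'.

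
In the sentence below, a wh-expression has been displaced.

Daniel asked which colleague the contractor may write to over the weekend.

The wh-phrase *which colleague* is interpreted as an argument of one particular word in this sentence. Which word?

Before movement: The contractor may write to which colleague over the weekend.
'which colleague' is the object of the preposition 'to'. It moves to the left edge, and the trace sits right after 'to':
Daniel asked which colleague the contractor may write to ___ over the weekend.

to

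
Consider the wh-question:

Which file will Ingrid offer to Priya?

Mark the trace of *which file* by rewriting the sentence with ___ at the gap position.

Which file will Ingrid offer ___ to Priya?

Pre-movement form: Ingrid will offer which file to Priya.
'which file' is the direct object of 'offer'. The gap is right after 'offer'.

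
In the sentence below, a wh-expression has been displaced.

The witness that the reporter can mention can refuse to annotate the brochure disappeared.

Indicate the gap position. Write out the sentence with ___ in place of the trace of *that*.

The witness that the reporter can mention ___ can refuse to annotate the brochure disappeared.

'that' functions as the subject of the clause embedded under 'mention'. The gap is right after 'mention'.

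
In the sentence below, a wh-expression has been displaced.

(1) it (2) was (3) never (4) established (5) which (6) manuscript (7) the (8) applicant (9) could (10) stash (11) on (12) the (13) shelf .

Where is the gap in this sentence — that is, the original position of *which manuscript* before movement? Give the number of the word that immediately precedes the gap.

10

In situ: The applicant could stash which manuscript on the shelf.
The filler 'which manuscript' is interpreted as the direct object of 'stash'. Wh-movement fronts it, leaving a gap right after 'stash':
It was never established which manuscript the applicant could stash ___ on the shelf.
'stash' is word 10.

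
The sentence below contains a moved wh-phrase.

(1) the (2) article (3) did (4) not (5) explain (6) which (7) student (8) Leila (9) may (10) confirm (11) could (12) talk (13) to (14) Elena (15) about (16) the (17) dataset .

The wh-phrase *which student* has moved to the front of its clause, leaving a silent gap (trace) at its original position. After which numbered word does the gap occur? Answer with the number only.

Underlying clause: Leila may confirm which student could talk to Elena about the dataset.
'which student' is the subject of the clause embedded under 'confirm'. It moves to the left edge, and the trace sits right after 'confirm':
The article did not explain which student Leila may confirm ___ could talk to Elena about the dataset.
'confirm' is word 10.

10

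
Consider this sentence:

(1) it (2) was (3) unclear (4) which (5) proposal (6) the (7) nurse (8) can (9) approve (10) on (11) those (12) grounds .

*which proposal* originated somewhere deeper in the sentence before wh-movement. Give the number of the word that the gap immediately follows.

9

In situ: The nurse can approve which proposal on those grounds.
The filler 'which proposal' is interpreted as the direct object of 'approve'. It moves to the left edge, and the trace sits right after 'approve':
It was unclear which proposal the nurse can approve ___ on those grounds.
'approve' is word 9.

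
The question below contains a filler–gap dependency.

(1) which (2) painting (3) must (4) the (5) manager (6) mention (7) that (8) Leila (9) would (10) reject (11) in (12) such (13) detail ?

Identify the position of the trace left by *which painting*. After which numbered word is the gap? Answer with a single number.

10

Pre-movement form: The manager must mention that Leila would reject which painting in such detail.
'which painting' is the direct object of 'reject'. Fronting leaves a gap immediately after 'reject':
Which painting must the manager mention that Leila would reject ___ in such detail?
'reject' is word 10.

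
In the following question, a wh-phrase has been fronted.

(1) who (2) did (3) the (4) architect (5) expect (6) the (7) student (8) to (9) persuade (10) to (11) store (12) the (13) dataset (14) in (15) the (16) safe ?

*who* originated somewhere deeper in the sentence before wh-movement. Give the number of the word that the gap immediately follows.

In situ: The architect did expect the student to persuade who to store the dataset in the safe.
The filler 'who' is interpreted as the direct object of 'persuade'. Fronting leaves a gap immediately after 'persuade':
Who did the architect expect the student to persuade ___ to store the dataset in the safe?
'persuade' is word 9.

9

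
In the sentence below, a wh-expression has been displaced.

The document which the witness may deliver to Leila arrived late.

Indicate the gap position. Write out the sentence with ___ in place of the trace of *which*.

'which' is the direct object of 'deliver'. The gap is right after 'deliver'.

The document which the witness may deliver ___ to Leila arrived late.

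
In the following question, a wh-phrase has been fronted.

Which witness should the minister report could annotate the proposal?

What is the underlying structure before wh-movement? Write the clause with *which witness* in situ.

The minister should report which witness could annotate the proposal.

The filler 'which witness' is interpreted as the subject of the clause embedded under 'report'. Wh-movement fronts it, leaving a gap right after 'report':
Which witness should the minister report ___ could annotate the proposal?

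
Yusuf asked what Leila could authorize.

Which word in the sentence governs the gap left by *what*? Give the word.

authorize

Before movement: Leila could authorize what.
'what' functions as the direct object of 'authorize'. It moves to the left edge, and the trace sits right after 'authorize':
Yusuf asked what Leila could authorize ___.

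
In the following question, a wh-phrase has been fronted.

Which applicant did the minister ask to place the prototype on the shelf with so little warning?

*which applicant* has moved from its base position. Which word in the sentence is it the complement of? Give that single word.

In situ: The minister did ask which applicant to place the prototype on the shelf with so little warning.
'which applicant' functions as the direct object of 'ask'. It moves to the left edge, and the trace sits right after 'ask':
Which applicant did the minister ask ___ to place the prototype on the shelf with so little warning?

ask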